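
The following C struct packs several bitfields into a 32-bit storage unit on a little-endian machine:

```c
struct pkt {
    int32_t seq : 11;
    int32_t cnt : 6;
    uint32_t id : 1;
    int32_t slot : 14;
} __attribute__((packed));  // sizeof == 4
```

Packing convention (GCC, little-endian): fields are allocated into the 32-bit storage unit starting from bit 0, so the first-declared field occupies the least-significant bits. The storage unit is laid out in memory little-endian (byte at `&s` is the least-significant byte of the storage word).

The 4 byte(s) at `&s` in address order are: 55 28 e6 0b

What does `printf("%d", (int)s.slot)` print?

761

[0]=0x55 [1]=0x28 [2]=0xe6 [3]=0x0b (little-endian) → word 0x0be62855
seq [0+:11] = (word>>0) & 0x7ff = 85
cnt [11+:6] = (word>>11) & 0x3f = 5
id [17+:1] = (word>>17) & 0x1 = 1
slot [18+:14] = (word>>18) & 0x3fff = 761  ←
slot signed 14b, MSB=0: value = 761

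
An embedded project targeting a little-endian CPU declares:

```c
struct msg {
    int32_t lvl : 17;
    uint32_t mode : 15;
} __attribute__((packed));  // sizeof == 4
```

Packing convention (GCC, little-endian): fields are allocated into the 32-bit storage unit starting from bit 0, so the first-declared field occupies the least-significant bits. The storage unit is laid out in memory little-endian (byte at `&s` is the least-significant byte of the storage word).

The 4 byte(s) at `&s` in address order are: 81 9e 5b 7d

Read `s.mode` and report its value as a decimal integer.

16045

[0]=0x81 [1]=0x9e [2]=0x5b [3]=0x7d (little-endian) → word 0x7d5b9e81
lvl:17 @ bit 0 → (0x7d5b9e81>>0)&0x1ffff = 0x19e81
mode:15 @ bit 17 → (0x7d5b9e81>>17)&0x7fff = 0x3ead  ←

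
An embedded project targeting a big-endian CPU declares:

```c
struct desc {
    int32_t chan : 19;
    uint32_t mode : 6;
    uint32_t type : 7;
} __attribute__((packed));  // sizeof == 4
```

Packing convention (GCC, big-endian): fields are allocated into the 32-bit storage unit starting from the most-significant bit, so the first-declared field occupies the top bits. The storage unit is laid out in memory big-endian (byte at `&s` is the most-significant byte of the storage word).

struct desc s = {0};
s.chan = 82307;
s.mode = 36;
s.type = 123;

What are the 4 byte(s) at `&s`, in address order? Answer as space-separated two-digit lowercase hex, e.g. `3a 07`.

28 30 72 7b

chan:19 = 82307 → 0x14183 << 13 → word 0x28306000
mode:6 = 36 → 0x24 << 7 → word 0x28307200
type:7 = 123 → 0x7b << 0 → word 0x2830727b
word = 0x2830727b → big-endian bytes:
  [0]=0x28  [1]=0x30  [2]=0x72  [3]=0x7b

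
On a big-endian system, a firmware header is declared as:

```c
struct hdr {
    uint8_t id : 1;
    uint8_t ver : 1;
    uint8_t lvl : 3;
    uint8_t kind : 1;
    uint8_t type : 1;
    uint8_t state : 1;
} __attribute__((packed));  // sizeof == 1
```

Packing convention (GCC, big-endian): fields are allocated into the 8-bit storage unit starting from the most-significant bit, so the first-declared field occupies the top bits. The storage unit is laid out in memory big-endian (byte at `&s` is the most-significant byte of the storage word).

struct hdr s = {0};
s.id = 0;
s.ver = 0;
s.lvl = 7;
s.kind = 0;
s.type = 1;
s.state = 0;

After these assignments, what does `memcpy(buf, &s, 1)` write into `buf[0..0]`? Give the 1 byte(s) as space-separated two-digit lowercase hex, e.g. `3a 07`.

id (1b) val=0 bits=0x0 at bit 7: 0x00
ver (1b) val=0 bits=0x0 at bit 6: 0x00
lvl (3b) val=7 bits=0x7 at bit 3: 0x38
kind (1b) val=0 bits=0x0 at bit 2: 0x38
type (1b) val=1 bits=0x1 at bit 1: 0x3a
state (1b) val=0 bits=0x0 at bit 0: 0x3a
word = 0x3a → big-endian bytes:
  [0]=0x3a

3a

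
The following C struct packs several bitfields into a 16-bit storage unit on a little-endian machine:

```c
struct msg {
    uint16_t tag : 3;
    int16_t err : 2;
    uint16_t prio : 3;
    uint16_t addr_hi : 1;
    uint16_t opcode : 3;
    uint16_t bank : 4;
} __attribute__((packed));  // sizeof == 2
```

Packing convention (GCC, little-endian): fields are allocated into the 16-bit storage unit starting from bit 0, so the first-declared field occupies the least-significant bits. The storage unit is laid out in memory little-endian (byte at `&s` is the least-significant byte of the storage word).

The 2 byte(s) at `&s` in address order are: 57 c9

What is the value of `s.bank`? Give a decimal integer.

[0]=0x57 [1]=0xc9 (little-endian) → word 0xc957
tag:3 @ bit 0 → (0xc957>>0)&0x7 = 0x7
err:2 @ bit 3 → (0xc957>>3)&0x3 = 0x2
prio:3 @ bit 5 → (0xc957>>5)&0x7 = 0x2
addr_hi:1 @ bit 8 → (0xc957>>8)&0x1 = 0x1
opcode:3 @ bit 9 → (0xc957>>9)&0x7 = 0x4
bank:4 @ bit 12 → (0xc957>>12)&0xf = 0xc  ←

12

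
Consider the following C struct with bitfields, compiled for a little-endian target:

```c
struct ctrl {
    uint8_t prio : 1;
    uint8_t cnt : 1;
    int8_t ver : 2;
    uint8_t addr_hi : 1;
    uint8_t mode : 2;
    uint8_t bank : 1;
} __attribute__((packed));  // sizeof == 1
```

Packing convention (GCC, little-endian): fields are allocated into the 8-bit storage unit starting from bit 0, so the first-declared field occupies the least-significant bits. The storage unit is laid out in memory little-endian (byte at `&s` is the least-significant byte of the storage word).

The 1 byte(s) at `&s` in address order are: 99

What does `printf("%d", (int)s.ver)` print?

-2

[0]=0x99 (little-endian) → word 0x99
prio [0+:1] = (word>>0) & 0x1 = 1
cnt [1+:1] = (word>>1) & 0x1 = 0
ver [2+:2] = (word>>2) & 0x3 = 2  ←
addr_hi [4+:1] = (word>>4) & 0x1 = 1
mode [5+:2] = (word>>5) & 0x3 = 0
bank [7+:1] = (word>>7) & 0x1 = 1
ver signed 2b, MSB=1: 2 - 4 = -2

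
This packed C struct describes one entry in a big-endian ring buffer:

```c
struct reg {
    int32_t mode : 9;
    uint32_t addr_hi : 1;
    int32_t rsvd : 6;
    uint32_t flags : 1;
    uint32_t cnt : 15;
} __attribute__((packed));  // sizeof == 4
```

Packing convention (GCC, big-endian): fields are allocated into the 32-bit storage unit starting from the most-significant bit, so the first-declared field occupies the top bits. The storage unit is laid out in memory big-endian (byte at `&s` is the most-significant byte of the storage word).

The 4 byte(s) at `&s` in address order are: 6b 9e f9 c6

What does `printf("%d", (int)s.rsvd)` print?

[0]=0x6b [1]=0x9e [2]=0xf9 [3]=0xc6 (big-endian) → word 0x6b9ef9c6
mode [23+:9] = (word>>23) & 0x1ff = 215
addr_hi [22+:1] = (word>>22) & 0x1 = 0
rsvd [16+:6] = (word>>16) & 0x3f = 30  ←
flags [15+:1] = (word>>15) & 0x1 = 1
cnt [0+:15] = (word>>0) & 0x7fff = 31174
rsvd signed 6b, MSB=0: value = 30

30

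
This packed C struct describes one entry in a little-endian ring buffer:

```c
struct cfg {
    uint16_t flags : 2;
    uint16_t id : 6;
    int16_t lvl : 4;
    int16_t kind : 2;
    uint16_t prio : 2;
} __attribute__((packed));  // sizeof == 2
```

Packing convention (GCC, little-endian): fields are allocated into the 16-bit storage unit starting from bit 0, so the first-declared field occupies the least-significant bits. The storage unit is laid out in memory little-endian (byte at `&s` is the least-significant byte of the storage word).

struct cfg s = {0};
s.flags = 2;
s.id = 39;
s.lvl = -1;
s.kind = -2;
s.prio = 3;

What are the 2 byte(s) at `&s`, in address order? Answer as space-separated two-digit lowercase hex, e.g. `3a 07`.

9e ef

flags:2 = 2 → 0x2 << 0 → word 0x0002
id:6 = 39 → 0x27 << 2 → word 0x009e
lvl:4 = -1 → 0xf << 8 → word 0x0f9e
kind:2 = -2 → 0x2 << 12 → word 0x2f9e
prio:2 = 3 → 0x3 << 14 → word 0xef9e
word = 0xef9e → little-endian bytes:
  [0]=0x9e  [1]=0xef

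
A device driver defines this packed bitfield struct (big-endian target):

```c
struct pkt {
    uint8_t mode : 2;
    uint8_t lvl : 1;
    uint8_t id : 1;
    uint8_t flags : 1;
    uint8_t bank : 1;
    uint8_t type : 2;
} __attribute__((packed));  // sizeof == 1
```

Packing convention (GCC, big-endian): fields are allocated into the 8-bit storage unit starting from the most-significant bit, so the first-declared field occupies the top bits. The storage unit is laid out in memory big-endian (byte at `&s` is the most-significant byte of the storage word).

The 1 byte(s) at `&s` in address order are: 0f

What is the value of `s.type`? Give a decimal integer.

3

[0]=0x0f (big-endian) → word 0x0f
mode [6+:2] = (word>>6) & 0x3 = 0
lvl [5+:1] = (word>>5) & 0x1 = 0
id [4+:1] = (word>>4) & 0x1 = 0
flags [3+:1] = (word>>3) & 0x1 = 1
bank [2+:1] = (word>>2) & 0x1 = 1
type [0+:2] = (word>>0) & 0x3 = 3  ←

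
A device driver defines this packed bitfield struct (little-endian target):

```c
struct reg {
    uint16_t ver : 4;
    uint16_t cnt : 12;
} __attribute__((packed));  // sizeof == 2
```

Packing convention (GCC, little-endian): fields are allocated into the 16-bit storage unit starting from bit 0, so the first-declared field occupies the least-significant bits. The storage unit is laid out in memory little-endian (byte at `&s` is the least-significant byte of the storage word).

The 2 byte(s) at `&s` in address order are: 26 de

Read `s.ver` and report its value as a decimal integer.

6

[0]=0x26 [1]=0xde (little-endian) → word 0xde26
ver:4 @ bit 0 → (0xde26>>0)&0xf = 0x6  ←
cnt:12 @ bit 4 → (0xde26>>4)&0xfff = 0xde2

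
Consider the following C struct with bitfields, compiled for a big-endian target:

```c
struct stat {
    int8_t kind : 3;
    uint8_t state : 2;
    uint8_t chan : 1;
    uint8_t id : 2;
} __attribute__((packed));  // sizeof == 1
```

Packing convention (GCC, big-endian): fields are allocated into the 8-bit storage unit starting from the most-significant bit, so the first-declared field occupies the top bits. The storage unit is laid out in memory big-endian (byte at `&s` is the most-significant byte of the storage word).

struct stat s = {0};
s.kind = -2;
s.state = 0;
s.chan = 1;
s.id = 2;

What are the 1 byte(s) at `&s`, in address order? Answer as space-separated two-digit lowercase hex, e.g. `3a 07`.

kind (3b) val=-2 bits=0x6 at bit 5: 0xc0
state (2b) val=0 bits=0x0 at bit 3: 0xc0
chan (1b) val=1 bits=0x1 at bit 2: 0xc4
id (2b) val=2 bits=0x2 at bit 0: 0xc6
word = 0xc6 → big-endian bytes:
  [0]=0xc6

c6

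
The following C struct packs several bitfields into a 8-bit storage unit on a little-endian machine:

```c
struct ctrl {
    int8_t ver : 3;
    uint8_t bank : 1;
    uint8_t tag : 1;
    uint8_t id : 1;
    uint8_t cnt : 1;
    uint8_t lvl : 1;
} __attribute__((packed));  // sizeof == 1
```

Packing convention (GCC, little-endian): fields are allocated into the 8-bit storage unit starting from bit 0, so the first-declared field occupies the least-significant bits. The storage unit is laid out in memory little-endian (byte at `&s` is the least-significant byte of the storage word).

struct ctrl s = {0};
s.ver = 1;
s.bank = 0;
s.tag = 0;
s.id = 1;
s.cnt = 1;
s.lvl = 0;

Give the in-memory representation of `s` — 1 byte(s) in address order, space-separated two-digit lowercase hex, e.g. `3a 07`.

61

[0+:3] ver=1 & 0x7 = 0x1; word=0x01
[3+:1] bank=0 & 0x1 = 0x0; word=0x01
[4+:1] tag=0 & 0x1 = 0x0; word=0x01
[5+:1] id=1 & 0x1 = 0x1; word=0x21
[6+:1] cnt=1 & 0x1 = 0x1; word=0x61
[7+:1] lvl=0 & 0x1 = 0x0; word=0x61
word = 0x61 → little-endian bytes:
  [0]=0x61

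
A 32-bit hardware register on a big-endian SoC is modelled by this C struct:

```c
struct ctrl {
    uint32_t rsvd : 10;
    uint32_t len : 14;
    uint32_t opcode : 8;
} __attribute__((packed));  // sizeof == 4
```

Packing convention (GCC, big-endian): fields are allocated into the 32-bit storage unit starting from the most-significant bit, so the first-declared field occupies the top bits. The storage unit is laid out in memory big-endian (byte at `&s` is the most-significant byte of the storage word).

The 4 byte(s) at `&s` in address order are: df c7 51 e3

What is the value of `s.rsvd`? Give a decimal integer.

[0]=0xdf [1]=0xc7 [2]=0x51 [3]=0xe3 (big-endian) → word 0xdfc751e3
rsvd:10 @ bit 22 → (0xdfc751e3>>22)&0x3ff = 0x37f  ←
len:14 @ bit 8 → (0xdfc751e3>>8)&0x3fff = 0x751
opcode:8 @ bit 0 → (0xdfc751e3>>0)&0xff = 0xe3

895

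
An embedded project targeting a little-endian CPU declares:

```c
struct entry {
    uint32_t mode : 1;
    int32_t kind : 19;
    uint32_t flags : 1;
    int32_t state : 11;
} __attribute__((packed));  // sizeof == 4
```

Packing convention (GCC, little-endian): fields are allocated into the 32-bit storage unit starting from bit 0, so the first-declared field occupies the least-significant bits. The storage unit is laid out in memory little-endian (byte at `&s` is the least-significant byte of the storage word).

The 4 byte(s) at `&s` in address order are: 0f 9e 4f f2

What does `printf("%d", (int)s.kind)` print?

[0]=0x0f [1]=0x9e [2]=0x4f [3]=0xf2 (little-endian) → word 0xf24f9e0f
mode:1 @ bit 0 → (0xf24f9e0f>>0)&0x1 = 0x1
kind:19 @ bit 1 → (0xf24f9e0f>>1)&0x7ffff = 0x7cf07  ←
flags:1 @ bit 20 → (0xf24f9e0f>>20)&0x1 = 0x0
state:11 @ bit 21 → (0xf24f9e0f>>21)&0x7ff = 0x792
kind signed 19b, MSB=1: 511751 - 524288 = -12537

-12537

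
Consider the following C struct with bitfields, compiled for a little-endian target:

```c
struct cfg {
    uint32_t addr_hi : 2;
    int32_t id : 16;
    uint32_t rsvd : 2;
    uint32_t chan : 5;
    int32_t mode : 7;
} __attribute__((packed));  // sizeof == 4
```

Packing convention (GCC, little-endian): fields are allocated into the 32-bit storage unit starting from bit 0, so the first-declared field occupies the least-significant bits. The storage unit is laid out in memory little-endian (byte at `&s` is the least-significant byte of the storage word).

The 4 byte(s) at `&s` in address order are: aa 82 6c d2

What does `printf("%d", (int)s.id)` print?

[0]=0xaa [1]=0x82 [2]=0x6c [3]=0xd2 (little-endian) → word 0xd26c82aa
addr_hi [0+:2] = (word>>0) & 0x3 = 2
id [2+:16] = (word>>2) & 0xffff = 8362  ←
rsvd [18+:2] = (word>>18) & 0x3 = 3
chan [20+:5] = (word>>20) & 0x1f = 6
mode [25+:7] = (word>>25) & 0x7f = 105
id signed 16b, MSB=0: value = 8362

8362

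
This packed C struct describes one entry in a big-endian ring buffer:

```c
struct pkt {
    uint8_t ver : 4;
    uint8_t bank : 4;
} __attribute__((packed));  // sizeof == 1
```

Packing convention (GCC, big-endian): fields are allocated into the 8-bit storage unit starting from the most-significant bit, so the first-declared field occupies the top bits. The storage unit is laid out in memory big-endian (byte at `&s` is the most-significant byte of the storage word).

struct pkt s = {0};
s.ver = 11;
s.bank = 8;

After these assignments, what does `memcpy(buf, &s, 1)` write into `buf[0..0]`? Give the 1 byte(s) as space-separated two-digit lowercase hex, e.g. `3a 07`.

ver:4 = 11 → 0xb << 4 → word 0xb0
bank:4 = 8 → 0x8 << 0 → word 0xb8
word = 0xb8 → big-endian bytes:
  [0]=0xb8

b8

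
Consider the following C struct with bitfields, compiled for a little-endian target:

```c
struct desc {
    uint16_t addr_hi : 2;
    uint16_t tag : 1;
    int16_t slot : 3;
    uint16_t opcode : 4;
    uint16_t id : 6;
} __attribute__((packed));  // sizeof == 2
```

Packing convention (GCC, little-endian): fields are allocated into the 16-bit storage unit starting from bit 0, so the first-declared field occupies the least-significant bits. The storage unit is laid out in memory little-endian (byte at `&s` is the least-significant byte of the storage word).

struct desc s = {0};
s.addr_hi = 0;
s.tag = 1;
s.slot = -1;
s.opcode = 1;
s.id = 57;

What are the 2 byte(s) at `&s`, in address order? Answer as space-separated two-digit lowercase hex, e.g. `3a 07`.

addr_hi:2 = 0 → 0x0 << 0 → word 0x0000
tag:1 = 1 → 0x1 << 2 → word 0x0004
slot:3 = -1 → 0x7 << 3 → word 0x003c
opcode:4 = 1 → 0x1 << 6 → word 0x007c
id:6 = 57 → 0x39 << 10 → word 0xe47c
word = 0xe47c → little-endian bytes:
  [0]=0x7c  [1]=0xe4

7c e4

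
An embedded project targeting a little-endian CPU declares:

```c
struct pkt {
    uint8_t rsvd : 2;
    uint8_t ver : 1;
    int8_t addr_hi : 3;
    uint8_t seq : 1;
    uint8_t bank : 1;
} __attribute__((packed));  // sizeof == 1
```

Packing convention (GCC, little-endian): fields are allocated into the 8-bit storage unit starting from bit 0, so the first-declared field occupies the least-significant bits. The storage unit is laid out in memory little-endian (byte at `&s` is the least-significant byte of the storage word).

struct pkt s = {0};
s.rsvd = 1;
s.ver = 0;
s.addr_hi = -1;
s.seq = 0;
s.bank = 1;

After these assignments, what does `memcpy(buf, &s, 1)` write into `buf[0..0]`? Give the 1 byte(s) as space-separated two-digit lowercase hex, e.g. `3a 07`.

rsvd (2b) val=1 bits=0x1 at bit 0: 0x01
ver (1b) val=0 bits=0x0 at bit 2: 0x01
addr_hi (3b) val=-1 bits=0x7 at bit 3: 0x39
seq (1b) val=0 bits=0x0 at bit 6: 0x39
bank (1b) val=1 bits=0x1 at bit 7: 0xb9
word = 0xb9 → little-endian bytes:
  [0]=0xb9

b9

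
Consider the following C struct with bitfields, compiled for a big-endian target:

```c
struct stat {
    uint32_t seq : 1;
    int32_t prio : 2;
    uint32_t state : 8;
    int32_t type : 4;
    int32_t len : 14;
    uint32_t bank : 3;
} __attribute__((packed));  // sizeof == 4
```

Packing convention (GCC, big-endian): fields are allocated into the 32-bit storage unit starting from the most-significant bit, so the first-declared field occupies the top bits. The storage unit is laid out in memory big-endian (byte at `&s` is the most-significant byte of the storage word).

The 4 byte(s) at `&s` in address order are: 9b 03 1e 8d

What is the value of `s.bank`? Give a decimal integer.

5

[0]=0x9b [1]=0x03 [2]=0x1e [3]=0x8d (big-endian) → word 0x9b031e8d
seq [31+:1] = (word>>31) & 0x1 = 1
prio [29+:2] = (word>>29) & 0x3 = 0
state [21+:8] = (word>>21) & 0xff = 216
type [17+:4] = (word>>17) & 0xf = 1
len [3+:14] = (word>>3) & 0x3fff = 9169
bank [0+:3] = (word>>0) & 0x7 = 5  ←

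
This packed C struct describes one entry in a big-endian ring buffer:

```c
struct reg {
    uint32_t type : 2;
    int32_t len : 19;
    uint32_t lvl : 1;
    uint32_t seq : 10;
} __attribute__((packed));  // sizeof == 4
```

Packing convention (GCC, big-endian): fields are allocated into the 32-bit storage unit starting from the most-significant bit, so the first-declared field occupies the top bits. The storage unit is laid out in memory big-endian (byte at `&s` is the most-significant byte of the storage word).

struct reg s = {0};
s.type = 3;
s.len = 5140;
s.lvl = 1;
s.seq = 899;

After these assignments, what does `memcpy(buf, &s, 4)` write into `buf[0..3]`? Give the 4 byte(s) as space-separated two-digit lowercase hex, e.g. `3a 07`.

c0 a0 a7 83

type:2 = 3 → 0x3 << 30 → word 0xc0000000
len:19 = 5140 → 0x1414 << 11 → word 0xc0a0a000
lvl:1 = 1 → 0x1 << 10 → word 0xc0a0a400
seq:10 = 899 → 0x383 << 0 → word 0xc0a0a783
word = 0xc0a0a783 → big-endian bytes:
  [0]=0xc0  [1]=0xa0  [2]=0xa7  [3]=0x83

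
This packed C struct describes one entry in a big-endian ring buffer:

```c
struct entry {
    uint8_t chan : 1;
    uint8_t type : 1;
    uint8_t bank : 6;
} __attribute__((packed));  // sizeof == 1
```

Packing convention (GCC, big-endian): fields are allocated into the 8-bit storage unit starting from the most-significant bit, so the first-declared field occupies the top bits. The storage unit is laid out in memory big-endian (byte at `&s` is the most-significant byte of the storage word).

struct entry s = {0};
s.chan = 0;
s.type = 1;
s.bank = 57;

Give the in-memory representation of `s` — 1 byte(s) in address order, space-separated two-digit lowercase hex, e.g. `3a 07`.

[7+:1] chan=0 & 0x1 = 0x0; word=0x00
[6+:1] type=1 & 0x1 = 0x1; word=0x40
[0+:6] bank=57 & 0x3f = 0x39; word=0x79
word = 0x79 → big-endian bytes:
  [0]=0x79

79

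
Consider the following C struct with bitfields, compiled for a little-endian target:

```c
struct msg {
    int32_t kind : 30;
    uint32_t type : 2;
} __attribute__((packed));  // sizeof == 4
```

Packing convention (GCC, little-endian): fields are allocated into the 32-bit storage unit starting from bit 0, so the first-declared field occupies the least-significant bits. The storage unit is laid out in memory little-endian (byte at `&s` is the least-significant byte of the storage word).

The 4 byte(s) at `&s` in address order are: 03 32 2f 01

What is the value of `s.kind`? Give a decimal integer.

19870211

[0]=0x03 [1]=0x32 [2]=0x2f [3]=0x01 (little-endian) → word 0x012f3203
kind [0+:30] = (word>>0) & 0x3fffffff = 19870211  ←
type [30+:2] = (word>>30) & 0x3 = 0
kind signed 30b, MSB=0: value = 19870211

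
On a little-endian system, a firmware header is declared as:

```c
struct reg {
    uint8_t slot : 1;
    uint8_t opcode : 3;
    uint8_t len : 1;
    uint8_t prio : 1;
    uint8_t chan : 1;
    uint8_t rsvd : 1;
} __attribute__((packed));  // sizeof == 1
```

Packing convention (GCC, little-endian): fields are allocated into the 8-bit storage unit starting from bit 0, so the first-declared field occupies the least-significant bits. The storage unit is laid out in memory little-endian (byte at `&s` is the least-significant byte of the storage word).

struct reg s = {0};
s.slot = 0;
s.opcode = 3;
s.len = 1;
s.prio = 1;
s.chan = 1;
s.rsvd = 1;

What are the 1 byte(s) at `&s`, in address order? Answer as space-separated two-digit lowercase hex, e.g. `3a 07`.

f6

slot:1 = 0 → 0x0 << 0 → word 0x00
opcode:3 = 3 → 0x3 << 1 → word 0x06
len:1 = 1 → 0x1 << 4 → word 0x16
prio:1 = 1 → 0x1 << 5 → word 0x36
chan:1 = 1 → 0x1 << 6 → word 0x76
rsvd:1 = 1 → 0x1 << 7 → word 0xf6
word = 0xf6 → little-endian bytes:
  [0]=0xf6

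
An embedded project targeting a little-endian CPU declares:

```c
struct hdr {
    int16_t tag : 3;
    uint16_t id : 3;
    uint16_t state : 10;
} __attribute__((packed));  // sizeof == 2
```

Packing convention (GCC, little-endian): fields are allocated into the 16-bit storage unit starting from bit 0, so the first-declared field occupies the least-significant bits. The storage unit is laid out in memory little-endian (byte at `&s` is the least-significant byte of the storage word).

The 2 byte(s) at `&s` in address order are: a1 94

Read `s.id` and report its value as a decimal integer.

4

[0]=0xa1 [1]=0x94 (little-endian) → word 0x94a1
tag [0+:3] = (word>>0) & 0x7 = 1
id [3+:3] = (word>>3) & 0x7 = 4  ←
state [6+:10] = (word>>6) & 0x3ff = 594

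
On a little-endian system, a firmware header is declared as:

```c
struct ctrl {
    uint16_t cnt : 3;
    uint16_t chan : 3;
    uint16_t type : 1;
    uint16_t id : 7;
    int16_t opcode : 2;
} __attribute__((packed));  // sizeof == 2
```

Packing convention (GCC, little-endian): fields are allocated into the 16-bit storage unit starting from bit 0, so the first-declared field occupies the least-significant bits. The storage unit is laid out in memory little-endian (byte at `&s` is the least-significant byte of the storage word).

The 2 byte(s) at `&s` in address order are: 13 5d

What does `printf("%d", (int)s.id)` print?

58

[0]=0x13 [1]=0x5d (little-endian) → word 0x5d13
cnt:3 @ bit 0 → (0x5d13>>0)&0x7 = 0x3
chan:3 @ bit 3 → (0x5d13>>3)&0x7 = 0x2
type:1 @ bit 6 → (0x5d13>>6)&0x1 = 0x0
id:7 @ bit 7 → (0x5d13>>7)&0x7f = 0x3a  ←
opcode:2 @ bit 14 → (0x5d13>>14)&0x3 = 0x1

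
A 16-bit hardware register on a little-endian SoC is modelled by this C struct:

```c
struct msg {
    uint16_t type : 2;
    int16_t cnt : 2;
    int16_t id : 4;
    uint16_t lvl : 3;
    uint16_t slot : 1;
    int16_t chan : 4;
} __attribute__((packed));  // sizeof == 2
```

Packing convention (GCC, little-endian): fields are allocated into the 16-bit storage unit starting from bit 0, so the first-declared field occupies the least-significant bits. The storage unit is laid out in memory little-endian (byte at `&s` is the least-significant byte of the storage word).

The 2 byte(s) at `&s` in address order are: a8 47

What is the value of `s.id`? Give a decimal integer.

-6

[0]=0xa8 [1]=0x47 (little-endian) → word 0x47a8
type [0+:2] = (word>>0) & 0x3 = 0
cnt [2+:2] = (word>>2) & 0x3 = 2
id [4+:4] = (word>>4) & 0xf = 10  ←
lvl [8+:3] = (word>>8) & 0x7 = 7
slot [11+:1] = (word>>11) & 0x1 = 0
chan [12+:4] = (word>>12) & 0xf = 4
id signed 4b, MSB=1: 10 - 16 = -6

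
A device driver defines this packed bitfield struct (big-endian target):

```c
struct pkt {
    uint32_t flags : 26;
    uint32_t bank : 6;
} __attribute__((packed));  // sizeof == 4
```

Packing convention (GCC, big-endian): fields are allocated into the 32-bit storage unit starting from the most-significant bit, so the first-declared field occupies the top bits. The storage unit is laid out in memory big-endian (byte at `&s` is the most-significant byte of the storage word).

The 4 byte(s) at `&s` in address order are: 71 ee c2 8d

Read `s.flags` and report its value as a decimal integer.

29866762

[0]=0x71 [1]=0xee [2]=0xc2 [3]=0x8d (big-endian) → word 0x71eec28d
flags [6+:26] = (word>>6) & 0x3ffffff = 29866762  ←
bank [0+:6] = (word>>0) & 0x3f = 13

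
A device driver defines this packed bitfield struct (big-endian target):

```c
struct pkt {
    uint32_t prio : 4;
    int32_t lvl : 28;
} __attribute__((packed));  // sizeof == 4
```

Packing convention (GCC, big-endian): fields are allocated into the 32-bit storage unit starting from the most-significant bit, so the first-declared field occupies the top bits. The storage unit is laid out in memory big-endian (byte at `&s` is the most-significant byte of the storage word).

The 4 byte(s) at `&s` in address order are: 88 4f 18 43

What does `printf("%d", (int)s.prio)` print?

[0]=0x88 [1]=0x4f [2]=0x18 [3]=0x43 (big-endian) → word 0x884f1843
prio [28+:4] = (word>>28) & 0xf = 8  ←
lvl [0+:28] = (word>>0) & 0xfffffff = 139401283

8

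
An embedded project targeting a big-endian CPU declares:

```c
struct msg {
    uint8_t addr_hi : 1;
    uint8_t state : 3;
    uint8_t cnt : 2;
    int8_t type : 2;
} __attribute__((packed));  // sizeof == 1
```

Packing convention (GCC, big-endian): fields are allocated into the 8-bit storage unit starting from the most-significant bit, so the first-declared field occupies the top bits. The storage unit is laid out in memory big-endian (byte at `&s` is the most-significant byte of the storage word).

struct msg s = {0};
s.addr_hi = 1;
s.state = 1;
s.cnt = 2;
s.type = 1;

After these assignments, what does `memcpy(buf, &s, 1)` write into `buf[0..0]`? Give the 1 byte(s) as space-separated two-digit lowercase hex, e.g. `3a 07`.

addr_hi (1b) val=1 bits=0x1 at bit 7: 0x80
state (3b) val=1 bits=0x1 at bit 4: 0x90
cnt (2b) val=2 bits=0x2 at bit 2: 0x98
type (2b) val=1 bits=0x1 at bit 0: 0x99
word = 0x99 → big-endian bytes:
  [0]=0x99

99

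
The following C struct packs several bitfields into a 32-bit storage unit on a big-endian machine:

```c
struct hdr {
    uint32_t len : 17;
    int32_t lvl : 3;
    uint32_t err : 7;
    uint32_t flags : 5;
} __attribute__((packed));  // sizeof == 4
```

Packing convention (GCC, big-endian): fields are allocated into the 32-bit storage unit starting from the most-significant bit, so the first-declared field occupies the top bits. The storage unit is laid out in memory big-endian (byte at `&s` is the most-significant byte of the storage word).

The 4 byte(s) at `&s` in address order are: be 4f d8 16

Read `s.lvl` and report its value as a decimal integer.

-3

[0]=0xbe [1]=0x4f [2]=0xd8 [3]=0x16 (big-endian) → word 0xbe4fd816
len [15+:17] = (word>>15) & 0x1ffff = 97439
lvl [12+:3] = (word>>12) & 0x7 = 5  ←
err [5+:7] = (word>>5) & 0x7f = 64
flags [0+:5] = (word>>0) & 0x1f = 22
lvl signed 3b, MSB=1: 5 - 8 = -3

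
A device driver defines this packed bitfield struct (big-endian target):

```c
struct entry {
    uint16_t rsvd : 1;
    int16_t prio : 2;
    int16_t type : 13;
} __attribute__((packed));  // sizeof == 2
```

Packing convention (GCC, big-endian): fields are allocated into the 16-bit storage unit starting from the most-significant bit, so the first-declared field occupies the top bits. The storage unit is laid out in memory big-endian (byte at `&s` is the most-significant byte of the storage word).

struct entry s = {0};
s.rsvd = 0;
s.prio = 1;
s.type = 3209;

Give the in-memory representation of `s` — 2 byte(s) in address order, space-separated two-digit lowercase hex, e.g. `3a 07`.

2c 89

rsvd:1 = 0 → 0x0 << 15 → word 0x0000
prio:2 = 1 → 0x1 << 13 → word 0x2000
type:13 = 3209 → 0xc89 << 0 → word 0x2c89
word = 0x2c89 → big-endian bytes:
  [0]=0x2c  [1]=0x89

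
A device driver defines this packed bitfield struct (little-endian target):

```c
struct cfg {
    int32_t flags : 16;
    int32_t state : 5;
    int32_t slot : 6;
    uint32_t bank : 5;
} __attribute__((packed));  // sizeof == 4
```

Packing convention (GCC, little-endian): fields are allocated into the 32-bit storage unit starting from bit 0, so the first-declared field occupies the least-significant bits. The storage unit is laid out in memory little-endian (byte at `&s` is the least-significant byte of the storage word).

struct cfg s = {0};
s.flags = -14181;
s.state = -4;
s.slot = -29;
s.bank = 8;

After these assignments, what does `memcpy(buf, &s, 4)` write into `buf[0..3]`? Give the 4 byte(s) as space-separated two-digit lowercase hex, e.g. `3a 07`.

flags (16b) val=-14181 bits=0xc89b at bit 0: 0x0000c89b
state (5b) val=-4 bits=0x1c at bit 16: 0x001cc89b
slot (6b) val=-29 bits=0x23 at bit 21: 0x047cc89b
bank (5b) val=8 bits=0x8 at bit 27: 0x447cc89b
word = 0x447cc89b → little-endian bytes:
  [0]=0x9b  [1]=0xc8  [2]=0x7c  [3]=0x44

9b c8 7c 44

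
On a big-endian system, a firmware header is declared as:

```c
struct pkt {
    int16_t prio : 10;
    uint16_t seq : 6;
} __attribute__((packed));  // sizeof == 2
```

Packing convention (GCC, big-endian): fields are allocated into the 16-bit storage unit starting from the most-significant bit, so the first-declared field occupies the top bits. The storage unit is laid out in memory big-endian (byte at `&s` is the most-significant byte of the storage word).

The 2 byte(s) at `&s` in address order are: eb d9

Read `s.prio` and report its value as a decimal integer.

[0]=0xeb [1]=0xd9 (big-endian) → word 0xebd9
prio [6+:10] = (word>>6) & 0x3ff = 943  ←
seq [0+:6] = (word>>0) & 0x3f = 25
prio signed 10b, MSB=1: 943 - 1024 = -81

-81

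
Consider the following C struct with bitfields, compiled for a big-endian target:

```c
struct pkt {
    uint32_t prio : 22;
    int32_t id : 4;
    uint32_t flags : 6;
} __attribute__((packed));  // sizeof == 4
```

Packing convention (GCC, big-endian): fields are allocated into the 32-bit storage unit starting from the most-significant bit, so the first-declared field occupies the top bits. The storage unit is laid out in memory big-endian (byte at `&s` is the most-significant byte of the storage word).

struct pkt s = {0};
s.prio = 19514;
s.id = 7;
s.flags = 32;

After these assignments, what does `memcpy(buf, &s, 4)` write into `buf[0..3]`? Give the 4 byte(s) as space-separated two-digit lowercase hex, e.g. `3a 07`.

01 30 e9 e0

prio:22 = 19514 → 0x4c3a << 10 → word 0x0130e800
id:4 = 7 → 0x7 << 6 → word 0x0130e9c0
flags:6 = 32 → 0x20 << 0 → word 0x0130e9e0
word = 0x0130e9e0 → big-endian bytes:
  [0]=0x01  [1]=0x30  [2]=0xe9  [3]=0xe0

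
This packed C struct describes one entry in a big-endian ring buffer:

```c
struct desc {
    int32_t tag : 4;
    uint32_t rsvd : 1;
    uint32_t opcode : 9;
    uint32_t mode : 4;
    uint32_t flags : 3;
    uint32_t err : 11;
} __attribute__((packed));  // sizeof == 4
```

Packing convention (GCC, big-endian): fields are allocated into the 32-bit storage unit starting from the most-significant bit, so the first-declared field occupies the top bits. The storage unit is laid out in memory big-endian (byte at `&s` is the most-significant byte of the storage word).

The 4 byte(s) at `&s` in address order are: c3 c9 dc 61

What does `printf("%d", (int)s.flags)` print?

3

[0]=0xc3 [1]=0xc9 [2]=0xdc [3]=0x61 (big-endian) → word 0xc3c9dc61
tag [28+:4] = (word>>28) & 0xf = 12
rsvd [27+:1] = (word>>27) & 0x1 = 0
opcode [18+:9] = (word>>18) & 0x1ff = 242
mode [14+:4] = (word>>14) & 0xf = 7
flags [11+:3] = (word>>11) & 0x7 = 3  ←
err [0+:11] = (word>>0) & 0x7ff = 1121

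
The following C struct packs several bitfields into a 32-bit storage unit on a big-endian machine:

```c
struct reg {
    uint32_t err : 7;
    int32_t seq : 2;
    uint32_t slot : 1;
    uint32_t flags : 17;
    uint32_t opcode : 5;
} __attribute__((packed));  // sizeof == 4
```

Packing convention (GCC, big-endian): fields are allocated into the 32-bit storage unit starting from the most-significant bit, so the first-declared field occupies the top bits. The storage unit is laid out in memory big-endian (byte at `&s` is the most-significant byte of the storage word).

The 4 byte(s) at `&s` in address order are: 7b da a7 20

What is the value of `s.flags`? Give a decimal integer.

[0]=0x7b [1]=0xda [2]=0xa7 [3]=0x20 (big-endian) → word 0x7bdaa720
err:7 @ bit 25 → (0x7bdaa720>>25)&0x7f = 0x3d
seq:2 @ bit 23 → (0x7bdaa720>>23)&0x3 = 0x3
slot:1 @ bit 22 → (0x7bdaa720>>22)&0x1 = 0x1
flags:17 @ bit 5 → (0x7bdaa720>>5)&0x1ffff = 0xd539  ←
opcode:5 @ bit 0 → (0x7bdaa720>>0)&0x1f = 0x0

54585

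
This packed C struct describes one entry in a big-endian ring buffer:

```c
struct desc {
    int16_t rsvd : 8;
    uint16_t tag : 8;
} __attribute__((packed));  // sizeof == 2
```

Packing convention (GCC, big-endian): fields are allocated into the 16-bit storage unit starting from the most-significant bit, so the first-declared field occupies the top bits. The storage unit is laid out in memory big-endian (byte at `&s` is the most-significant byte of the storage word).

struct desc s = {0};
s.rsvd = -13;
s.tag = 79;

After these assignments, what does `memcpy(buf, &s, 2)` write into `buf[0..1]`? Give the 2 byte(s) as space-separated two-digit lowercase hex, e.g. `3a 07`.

rsvd (8b) val=-13 bits=0xf3 at bit 8: 0xf300
tag (8b) val=79 bits=0x4f at bit 0: 0xf34f
word = 0xf34f → big-endian bytes:
  [0]=0xf3  [1]=0x4f

f3 4f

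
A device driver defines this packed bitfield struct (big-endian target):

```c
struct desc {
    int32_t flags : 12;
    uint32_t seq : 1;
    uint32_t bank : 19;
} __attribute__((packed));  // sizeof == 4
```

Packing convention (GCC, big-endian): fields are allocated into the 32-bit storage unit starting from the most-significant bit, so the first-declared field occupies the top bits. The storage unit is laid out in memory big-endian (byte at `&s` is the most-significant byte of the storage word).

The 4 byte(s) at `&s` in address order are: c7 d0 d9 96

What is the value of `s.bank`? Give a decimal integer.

[0]=0xc7 [1]=0xd0 [2]=0xd9 [3]=0x96 (big-endian) → word 0xc7d0d996
flags:12 @ bit 20 → (0xc7d0d996>>20)&0xfff = 0xc7d
seq:1 @ bit 19 → (0xc7d0d996>>19)&0x1 = 0x0
bank:19 @ bit 0 → (0xc7d0d996>>0)&0x7ffff = 0xd996  ←

55702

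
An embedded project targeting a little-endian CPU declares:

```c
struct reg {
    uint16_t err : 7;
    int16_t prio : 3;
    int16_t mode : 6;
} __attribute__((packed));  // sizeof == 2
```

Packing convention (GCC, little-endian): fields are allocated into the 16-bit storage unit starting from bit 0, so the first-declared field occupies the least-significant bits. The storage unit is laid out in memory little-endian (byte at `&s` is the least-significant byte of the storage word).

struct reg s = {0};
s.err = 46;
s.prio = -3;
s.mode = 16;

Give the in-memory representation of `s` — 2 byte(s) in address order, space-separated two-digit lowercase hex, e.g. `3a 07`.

err:7 = 46 → 0x2e << 0 → word 0x002e
prio:3 = -3 → 0x5 << 7 → word 0x02ae
mode:6 = 16 → 0x10 << 10 → word 0x42ae
word = 0x42ae → little-endian bytes:
  [0]=0xae  [1]=0x42

ae 42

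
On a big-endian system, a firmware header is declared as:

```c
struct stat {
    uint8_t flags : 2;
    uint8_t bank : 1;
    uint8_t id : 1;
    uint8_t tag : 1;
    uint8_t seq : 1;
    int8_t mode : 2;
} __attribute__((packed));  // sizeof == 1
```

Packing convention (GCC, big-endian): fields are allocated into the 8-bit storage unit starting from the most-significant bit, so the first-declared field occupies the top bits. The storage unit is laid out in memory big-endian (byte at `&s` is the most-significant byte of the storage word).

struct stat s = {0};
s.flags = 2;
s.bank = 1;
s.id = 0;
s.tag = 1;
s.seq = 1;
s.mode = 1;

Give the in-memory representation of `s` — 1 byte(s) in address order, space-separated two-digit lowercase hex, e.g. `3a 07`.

ad

[6+:2] flags=2 & 0x3 = 0x2; word=0x80
[5+:1] bank=1 & 0x1 = 0x1; word=0xa0
[4+:1] id=0 & 0x1 = 0x0; word=0xa0
[3+:1] tag=1 & 0x1 = 0x1; word=0xa8
[2+:1] seq=1 & 0x1 = 0x1; word=0xac
[0+:2] mode=1 & 0x3 = 0x1; word=0xad
word = 0xad → big-endian bytes:
  [0]=0xad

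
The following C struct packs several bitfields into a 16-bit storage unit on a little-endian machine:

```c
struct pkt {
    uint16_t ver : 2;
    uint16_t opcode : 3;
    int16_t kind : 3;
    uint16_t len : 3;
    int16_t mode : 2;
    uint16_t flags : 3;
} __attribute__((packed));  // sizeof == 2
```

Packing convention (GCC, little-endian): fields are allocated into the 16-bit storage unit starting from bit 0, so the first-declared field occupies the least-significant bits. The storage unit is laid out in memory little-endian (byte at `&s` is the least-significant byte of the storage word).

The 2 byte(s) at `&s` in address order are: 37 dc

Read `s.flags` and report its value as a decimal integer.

[0]=0x37 [1]=0xdc (little-endian) → word 0xdc37
ver:2 @ bit 0 → (0xdc37>>0)&0x3 = 0x3
opcode:3 @ bit 2 → (0xdc37>>2)&0x7 = 0x5
kind:3 @ bit 5 → (0xdc37>>5)&0x7 = 0x1
len:3 @ bit 8 → (0xdc37>>8)&0x7 = 0x4
mode:2 @ bit 11 → (0xdc37>>11)&0x3 = 0x3
flags:3 @ bit 13 → (0xdc37>>13)&0x7 = 0x6  ←

6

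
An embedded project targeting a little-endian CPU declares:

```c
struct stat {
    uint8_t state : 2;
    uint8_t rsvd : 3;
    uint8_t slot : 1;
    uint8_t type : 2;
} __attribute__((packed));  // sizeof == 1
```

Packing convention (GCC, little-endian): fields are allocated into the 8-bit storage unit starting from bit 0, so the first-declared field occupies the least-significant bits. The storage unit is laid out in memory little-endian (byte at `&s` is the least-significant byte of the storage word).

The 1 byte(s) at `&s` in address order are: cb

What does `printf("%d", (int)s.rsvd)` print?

2

[0]=0xcb (little-endian) → word 0xcb
state:2 @ bit 0 → (0xcb>>0)&0x3 = 0x3
rsvd:3 @ bit 2 → (0xcb>>2)&0x7 = 0x2  ←
slot:1 @ bit 5 → (0xcb>>5)&0x1 = 0x0
type:2 @ bit 6 → (0xcb>>6)&0x3 = 0x3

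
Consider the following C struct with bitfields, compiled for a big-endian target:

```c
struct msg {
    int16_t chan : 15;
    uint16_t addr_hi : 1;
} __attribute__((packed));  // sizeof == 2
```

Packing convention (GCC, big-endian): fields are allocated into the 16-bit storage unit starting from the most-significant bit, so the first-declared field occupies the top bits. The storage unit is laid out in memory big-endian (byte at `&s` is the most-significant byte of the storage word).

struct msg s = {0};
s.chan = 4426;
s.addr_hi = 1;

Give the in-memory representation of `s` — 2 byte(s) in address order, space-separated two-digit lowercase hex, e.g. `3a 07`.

22 95

[1+:15] chan=4426 & 0x7fff = 0x114a; word=0x2294
[0+:1] addr_hi=1 & 0x1 = 0x1; word=0x2295
word = 0x2295 → big-endian bytes:
  [0]=0x22  [1]=0x95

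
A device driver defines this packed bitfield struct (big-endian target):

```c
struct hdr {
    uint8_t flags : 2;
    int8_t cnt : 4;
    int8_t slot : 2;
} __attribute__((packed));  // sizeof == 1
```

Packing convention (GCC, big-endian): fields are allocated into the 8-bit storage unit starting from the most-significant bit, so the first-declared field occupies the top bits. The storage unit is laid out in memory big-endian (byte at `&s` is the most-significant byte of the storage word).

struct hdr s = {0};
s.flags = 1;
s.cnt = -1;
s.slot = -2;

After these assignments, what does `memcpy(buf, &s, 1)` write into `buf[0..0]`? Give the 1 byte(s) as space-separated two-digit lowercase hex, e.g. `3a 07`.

7e

[6+:2] flags=1 & 0x3 = 0x1; word=0x40
[2+:4] cnt=-1 & 0xf = 0xf; word=0x7c
[0+:2] slot=-2 & 0x3 = 0x2; word=0x7e
word = 0x7e → big-endian bytes:
  [0]=0x7e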